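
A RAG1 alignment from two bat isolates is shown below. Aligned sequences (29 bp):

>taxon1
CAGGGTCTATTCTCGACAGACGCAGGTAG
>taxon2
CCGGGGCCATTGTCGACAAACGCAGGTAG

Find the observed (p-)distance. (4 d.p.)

0.1724

The sequences differ at 5 of 29 positions (sites 2, 6, 8, 12, 19).
p = 5/29 = 0.172413… ≈ 0.1724 (to 4 d.p.).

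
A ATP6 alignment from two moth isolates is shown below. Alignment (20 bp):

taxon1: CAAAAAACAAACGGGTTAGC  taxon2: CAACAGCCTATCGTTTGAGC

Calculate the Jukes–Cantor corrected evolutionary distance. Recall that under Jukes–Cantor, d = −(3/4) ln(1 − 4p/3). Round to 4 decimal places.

0.5716

The sequences differ at 8 of 20 sites (4, 6, 7, 9, 11, 14, 15, 17), so p = 8/20 = 0.4.
d = −(3/4) ln(1 − 4p/3) = −0.75 ln(1 − 0.533333) = −0.75 ln(0.466667)
  = −0.75 × (-0.762139) = 0.571604 substitutions/site.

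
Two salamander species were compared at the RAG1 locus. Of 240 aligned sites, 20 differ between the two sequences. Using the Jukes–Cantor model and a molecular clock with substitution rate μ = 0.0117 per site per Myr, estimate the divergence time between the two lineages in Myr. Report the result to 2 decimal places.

3.78

p = 20/240 ≈ 0.083333.
d = −(3/4) ln(1 − 4p/3) = −0.75 ln(1 − 0.111111) = −0.75 ln(0.888889)
  = −0.75 × (-0.117783) = 0.088337 substitutions/site.
Under a molecular clock d = 2μt, so t = d/(2μ) = 0.088337 / (2 × 0.0117) = 3.78 Myr.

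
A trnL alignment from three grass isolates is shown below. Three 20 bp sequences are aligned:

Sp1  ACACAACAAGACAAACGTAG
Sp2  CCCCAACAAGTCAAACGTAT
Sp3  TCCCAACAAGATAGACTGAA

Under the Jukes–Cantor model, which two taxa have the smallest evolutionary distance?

Sp1–Sp2: 4/20 differ, p = 0.200, d = 0.233.
Sp1–Sp3: 7/20 differ, p = 0.350, d = 0.471.
Sp2–Sp3: 7/20 differ, p = 0.350, d = 0.471.
The smallest distance is between Sp1 and Sp2.

Sp1 and Sp2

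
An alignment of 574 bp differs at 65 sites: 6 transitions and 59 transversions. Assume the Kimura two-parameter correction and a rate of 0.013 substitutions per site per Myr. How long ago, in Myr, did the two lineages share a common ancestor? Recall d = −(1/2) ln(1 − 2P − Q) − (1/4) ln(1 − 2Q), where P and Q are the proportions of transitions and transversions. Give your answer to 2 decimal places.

4.75

P = 6/574 ≈ 0.010453 and Q = 59/574 ≈ 0.102787.
Under the Kimura two-parameter model, d = −½ ln(1 − 2P − Q) − ¼ ln(1 − 2Q).
1 − 2P − Q = 0.876307, giving −½ ln(0.876307) = 0.066019.
1 − 2Q = 0.794426, giving −¼ ln(0.794426) = 0.057534.
d = 0.066019 + 0.057534 = 0.123553.
Under a molecular clock d = 2μt, so t = d/(2μ) = 0.123553 / (2 × 0.013) = 4.75 Myr.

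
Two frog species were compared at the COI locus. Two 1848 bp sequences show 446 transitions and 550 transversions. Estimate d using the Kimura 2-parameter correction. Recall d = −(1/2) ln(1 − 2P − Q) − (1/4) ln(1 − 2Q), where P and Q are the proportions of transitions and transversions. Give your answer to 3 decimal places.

0.984

P = 446/1848 ≈ 0.241342 and Q = 550/1848 ≈ 0.297619.
Under the Kimura two-parameter model, d = −½ ln(1 − 2P − Q) − ¼ ln(1 − 2Q).
1 − 2P − Q = 0.219697, giving −½ ln(0.219697) = 0.757753.
1 − 2Q = 0.404762, giving −¼ ln(0.404762) = 0.226114.
d = 0.757753 + 0.226114 = 0.983867.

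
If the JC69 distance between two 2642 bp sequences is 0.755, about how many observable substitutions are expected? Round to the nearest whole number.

1257

Invert JC69: p = (3/4)(1 − e^(−4d/3)) = 0.75 × (1 − e^(-1.006667)) = 0.75 × (1 − 0.365435) = 0.475924.
Expected differing sites = pL ≈ 0.475924 × 2642 = 1257.391208 ≈ 1257.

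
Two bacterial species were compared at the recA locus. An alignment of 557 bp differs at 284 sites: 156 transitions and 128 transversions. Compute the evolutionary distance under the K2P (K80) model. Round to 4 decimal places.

P = 156/557 ≈ 0.280072 and Q = 128/557 ≈ 0.229803.
Under the Kimura two-parameter model, d = −½ ln(1 − 2P − Q) − ¼ ln(1 − 2Q).
1 − 2P − Q = 0.210053, giving −½ ln(0.210053) = 0.780198.
1 − 2Q = 0.540394, giving −¼ ln(0.540394) = 0.153864.
d = 0.780198 + 0.153864 = 0.934062.

0.9341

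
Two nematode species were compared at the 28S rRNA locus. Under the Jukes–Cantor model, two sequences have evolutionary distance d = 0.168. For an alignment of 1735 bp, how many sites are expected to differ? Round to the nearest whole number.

261

Invert JC69: p = (3/4)(1 − e^(−4d/3)) = 0.75 × (1 − e^(-0.224)) = 0.75 × (1 − 0.799315) = 0.150514.
Expected differing sites = pL ≈ 0.150514 × 1735 = 261.14179 ≈ 261.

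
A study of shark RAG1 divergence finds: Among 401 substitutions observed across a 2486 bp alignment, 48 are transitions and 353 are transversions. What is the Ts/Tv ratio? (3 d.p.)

0.136

R = 48/353 = 0.135977… ≈ 0.136 (to 3 d.p.).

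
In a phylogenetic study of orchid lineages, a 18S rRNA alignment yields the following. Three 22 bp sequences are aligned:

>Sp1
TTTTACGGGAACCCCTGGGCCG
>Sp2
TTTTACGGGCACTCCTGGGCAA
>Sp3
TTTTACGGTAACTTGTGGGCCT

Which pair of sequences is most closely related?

Sp1 and Sp2

Sp1–Sp2: 4/22 differ, p = 0.182, d = 0.208.
Sp1–Sp3: 5/22 differ, p = 0.227, d = 0.271.
Sp2–Sp3: 6/22 differ, p = 0.273, d = 0.339.
The smallest distance is between Sp1 and Sp2.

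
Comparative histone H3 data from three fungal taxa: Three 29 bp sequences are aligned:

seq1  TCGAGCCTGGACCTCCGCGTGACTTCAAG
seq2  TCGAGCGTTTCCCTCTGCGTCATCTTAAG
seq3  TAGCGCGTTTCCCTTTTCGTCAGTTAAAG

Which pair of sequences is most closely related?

seq2 and seq3

seq1–seq2: 9/29 differ, p = 0.310, d = 0.401.
seq1–seq3: 12/29 differ, p = 0.414, d = 0.602.
seq2–seq3: 7/29 differ, p = 0.241, d = 0.291.
The smallest distance is between seq2 and seq3.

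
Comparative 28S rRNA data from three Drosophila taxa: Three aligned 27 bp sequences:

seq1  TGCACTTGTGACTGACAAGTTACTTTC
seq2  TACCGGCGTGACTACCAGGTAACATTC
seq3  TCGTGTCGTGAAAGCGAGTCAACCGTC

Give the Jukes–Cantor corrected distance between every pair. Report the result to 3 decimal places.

seq1–seq2: 10/27 sites differ → p ≈ 0.37037, d = −0.75 ln(1 − 0.493827) = 0.510658 ≈ 0.511.
seq1–seq3: 15/27 sites differ → p ≈ 0.555556, d = −0.75 ln(1 − 0.740741) = 1.012446 ≈ 1.012.
seq2–seq3: 12/27 sites differ → p ≈ 0.444444, d = −0.75 ln(1 − 0.592592) = 0.673455 ≈ 0.673.

d(seq1,seq2) = 0.511, d(seq1,seq3) = 1.012, d(seq2,seq3) = 0.673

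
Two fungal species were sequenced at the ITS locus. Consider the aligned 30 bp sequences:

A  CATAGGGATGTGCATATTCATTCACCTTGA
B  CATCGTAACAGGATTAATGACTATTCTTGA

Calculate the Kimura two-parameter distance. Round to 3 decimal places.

Of 30 sites, 5 differences are transitions and 9 are transversions, so P = 5/30 ≈ 0.166667 and Q = 9/30 = 0.3.
Under the Kimura two-parameter model, d = −½ ln(1 − 2P − Q) − ¼ ln(1 − 2Q).
1 − 2P − Q = 0.366666, giving −½ ln(0.366666) = 0.501652.
1 − 2Q = 0.4, giving −¼ ln(0.4) = 0.229073.
d = 0.501652 + 0.229073 = 0.730725.

0.731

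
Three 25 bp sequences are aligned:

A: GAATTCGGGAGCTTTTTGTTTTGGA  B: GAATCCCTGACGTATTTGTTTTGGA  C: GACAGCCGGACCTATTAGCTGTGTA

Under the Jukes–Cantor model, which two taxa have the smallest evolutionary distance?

A and B

A–B: 6/25 differ, p = 0.240, d = 0.289.
A–C: 10/25 differ, p = 0.400, d = 0.572.
B–C: 9/25 differ, p = 0.360, d = 0.490.
The smallest distance is between A and B.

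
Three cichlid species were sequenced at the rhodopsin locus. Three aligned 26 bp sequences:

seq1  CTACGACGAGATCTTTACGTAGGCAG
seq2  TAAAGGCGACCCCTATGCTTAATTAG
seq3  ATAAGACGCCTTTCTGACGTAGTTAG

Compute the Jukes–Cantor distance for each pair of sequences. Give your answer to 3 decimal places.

seq1–seq2: 13/26 sites differ → p = 0.5, d = −0.75 ln(1 − 0.666667) = 0.823960 ≈ 0.824.
seq1–seq3: 10/26 sites differ → p ≈ 0.384615, d = −0.75 ln(1 − 0.51282) = 0.539341 ≈ 0.539.
seq2–seq3: 13/26 sites differ → p = 0.5, d = −0.75 ln(1 − 0.666667) = 0.823960 ≈ 0.824.

d(seq1,seq2) = 0.824, d(seq1,seq3) = 0.539, d(seq2,seq3) = 0.824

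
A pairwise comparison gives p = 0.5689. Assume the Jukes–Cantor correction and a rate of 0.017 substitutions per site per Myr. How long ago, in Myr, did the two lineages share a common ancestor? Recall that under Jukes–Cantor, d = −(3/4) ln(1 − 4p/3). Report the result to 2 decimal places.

d = −(3/4) ln(1 − 4p/3) = −0.75 ln(1 − 0.758533) = −0.75 ln(0.241467)
  = −0.75 × (-1.421022) = 1.065767 substitutions/site.
Under a molecular clock d = 2μt, so t = d/(2μ) = 1.065767 / (2 × 0.017) = 31.35 Myr.

31.35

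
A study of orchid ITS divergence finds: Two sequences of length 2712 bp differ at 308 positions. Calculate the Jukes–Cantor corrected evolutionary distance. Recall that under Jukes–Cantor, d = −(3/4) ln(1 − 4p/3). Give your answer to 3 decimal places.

0.123

p = 308/2712 ≈ 0.113569.
d = −(3/4) ln(1 − 4p/3) = −0.75 ln(1 − 0.151425) = −0.75 ln(0.848575)
  = −0.75 × (-0.164197) = 0.123148 substitutions/site.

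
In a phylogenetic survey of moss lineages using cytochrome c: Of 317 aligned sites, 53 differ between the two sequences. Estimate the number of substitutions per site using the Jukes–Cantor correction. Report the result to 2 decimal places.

0.19

p = 53/317 ≈ 0.167192.
d = −(3/4) ln(1 − 4p/3) = −0.75 ln(1 − 0.222923) = −0.75 ln(0.777077)
  = −0.75 × (-0.252216) = 0.189162 substitutions/site.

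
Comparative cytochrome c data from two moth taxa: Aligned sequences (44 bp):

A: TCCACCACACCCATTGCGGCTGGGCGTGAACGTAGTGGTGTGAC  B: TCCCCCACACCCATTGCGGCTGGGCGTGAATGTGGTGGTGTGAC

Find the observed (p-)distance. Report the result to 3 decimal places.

The sequences differ at 3 of 44 positions (sites 4, 31, 34).
p = 3/44 = 0.068181… ≈ 0.068 (to 3 d.p.).

0.068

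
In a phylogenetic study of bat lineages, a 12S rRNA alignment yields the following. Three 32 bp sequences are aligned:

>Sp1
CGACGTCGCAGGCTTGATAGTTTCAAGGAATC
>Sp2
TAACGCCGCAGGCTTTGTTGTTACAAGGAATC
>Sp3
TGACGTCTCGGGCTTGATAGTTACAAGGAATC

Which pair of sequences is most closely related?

Sp1 and Sp3

Sp1–Sp2: 7/32 differ, p = 0.219, d = 0.259.
Sp1–Sp3: 4/32 differ, p = 0.125, d = 0.137.
Sp2–Sp3: 7/32 differ, p = 0.219, d = 0.259.
The smallest distance is between Sp1 and Sp3.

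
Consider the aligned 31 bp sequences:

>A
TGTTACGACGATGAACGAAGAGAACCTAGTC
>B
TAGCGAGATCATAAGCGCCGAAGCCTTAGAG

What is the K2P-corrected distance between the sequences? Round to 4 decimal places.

1.0938

Of 31 sites, 9 differences are transitions and 8 are transversions, so P = 9/31 ≈ 0.290323 and Q = 8/31 ≈ 0.258065.
Under the Kimura two-parameter model, d = −½ ln(1 − 2P − Q) − ¼ ln(1 − 2Q).
1 − 2P − Q = 0.161289, giving −½ ln(0.161289) = 0.912279.
1 − 2Q = 0.48387, giving −¼ ln(0.48387) = 0.181485.
d = 0.912279 + 0.181485 = 1.093764.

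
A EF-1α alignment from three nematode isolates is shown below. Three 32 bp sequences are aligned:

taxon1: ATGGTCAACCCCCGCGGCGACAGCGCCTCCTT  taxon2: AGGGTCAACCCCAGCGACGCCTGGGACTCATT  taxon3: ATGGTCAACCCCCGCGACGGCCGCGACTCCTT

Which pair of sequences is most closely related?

taxon1–taxon2: 8/32 differ, p = 0.250, d = 0.304.
taxon1–taxon3: 4/32 differ, p = 0.125, d = 0.137.
taxon2–taxon3: 6/32 differ, p = 0.188, d = 0.216.
The smallest distance is between taxon1 and taxon3.

taxon1 and taxon3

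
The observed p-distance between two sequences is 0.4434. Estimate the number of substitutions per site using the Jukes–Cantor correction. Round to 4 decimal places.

d = −(3/4) ln(1 − 4p/3) = −0.75 ln(1 − 0.5912) = −0.75 ln(0.4088)
  = −0.75 × (-0.894529) = 0.670897 substitutions/site.

0.6709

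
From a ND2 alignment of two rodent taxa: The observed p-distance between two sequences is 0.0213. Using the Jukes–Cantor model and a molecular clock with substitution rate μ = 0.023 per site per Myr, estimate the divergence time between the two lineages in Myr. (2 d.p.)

d = −(3/4) ln(1 − 4p/3) = −0.75 ln(1 − 0.0284) = −0.75 ln(0.9716)
  = −0.75 × (-0.028811) = 0.021608 substitutions/site.
Under a molecular clock d = 2μt, so t = d/(2μ) = 0.021608 / (2 × 0.023) = 0.47 Myr.

0.47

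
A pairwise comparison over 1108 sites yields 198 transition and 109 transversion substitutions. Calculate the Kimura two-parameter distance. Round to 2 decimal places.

P = 198/1108 ≈ 0.1787 and Q = 109/1108 ≈ 0.098375.
Under the Kimura two-parameter model, d = −½ ln(1 − 2P − Q) − ¼ ln(1 − 2Q).
1 − 2P − Q = 0.544225, giving −½ ln(0.544225) = 0.304196.
1 − 2Q = 0.80325, giving −¼ ln(0.80325) = 0.054772.
d = 0.304196 + 0.054772 = 0.358968.

0.36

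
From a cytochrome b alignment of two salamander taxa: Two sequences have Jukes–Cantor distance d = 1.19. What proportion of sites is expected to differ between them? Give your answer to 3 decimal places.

0.597

p = (3/4)(1 − e^(−4d/3)) = 0.75 × (1 − e^(-1.586667)) = 0.75 × (1 − 0.204606) = 0.596546.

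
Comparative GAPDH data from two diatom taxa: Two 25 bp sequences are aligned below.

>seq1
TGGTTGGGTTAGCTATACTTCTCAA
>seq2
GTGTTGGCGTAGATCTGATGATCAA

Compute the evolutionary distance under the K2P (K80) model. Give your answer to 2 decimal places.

0.61

Of 25 sites, 1 differences are transitions and 9 are transversions, so P = 1/25 = 0.04 and Q = 9/25 = 0.36.
Under the Kimura two-parameter model, d = −½ ln(1 − 2P − Q) − ¼ ln(1 − 2Q).
1 − 2P − Q = 0.56, giving −½ ln(0.56) = 0.289909.
1 − 2Q = 0.28, giving −¼ ln(0.28) = 0.318241.
d = 0.289909 + 0.318241 = 0.608150.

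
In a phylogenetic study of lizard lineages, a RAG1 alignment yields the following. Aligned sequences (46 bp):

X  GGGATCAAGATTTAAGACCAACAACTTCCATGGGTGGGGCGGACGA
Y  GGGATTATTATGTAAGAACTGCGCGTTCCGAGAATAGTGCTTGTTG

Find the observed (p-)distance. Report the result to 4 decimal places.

0.4783

The sequences differ at 22 of 46 positions.
p = 22/46 = 0.478260… ≈ 0.4783 (to 4 d.p.).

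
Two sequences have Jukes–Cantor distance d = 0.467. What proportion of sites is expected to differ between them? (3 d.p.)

p = (3/4)(1 − e^(−4d/3)) = 0.75 × (1 − e^(-0.622667)) = 0.75 × (1 − 0.536512) = 0.347616.

0.348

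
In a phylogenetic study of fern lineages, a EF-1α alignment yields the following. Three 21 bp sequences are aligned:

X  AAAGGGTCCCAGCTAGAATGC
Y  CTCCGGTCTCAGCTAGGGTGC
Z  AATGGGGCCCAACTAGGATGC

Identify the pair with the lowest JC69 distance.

X and Z

X–Y: 7/21 differ, p = 0.333, d = 0.441.
X–Z: 4/21 differ, p = 0.190, d = 0.220.
Y–Z: 8/21 differ, p = 0.381, d = 0.532.
The smallest distance is between X and Z.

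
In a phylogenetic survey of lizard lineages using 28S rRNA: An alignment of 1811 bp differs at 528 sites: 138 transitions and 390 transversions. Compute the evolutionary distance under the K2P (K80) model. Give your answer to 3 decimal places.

0.370

P = 138/1811 ≈ 0.076201 and Q = 390/1811 ≈ 0.215351.
Under the Kimura two-parameter model, d = −½ ln(1 − 2P − Q) − ¼ ln(1 − 2Q).
1 − 2P − Q = 0.632247, giving −½ ln(0.632247) = 0.229238.
1 − 2Q = 0.569298, giving −¼ ln(0.569298) = 0.140838.
d = 0.229238 + 0.140838 = 0.370076.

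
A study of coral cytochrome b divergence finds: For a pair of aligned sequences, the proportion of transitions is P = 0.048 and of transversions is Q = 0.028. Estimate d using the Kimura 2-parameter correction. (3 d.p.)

0.081

Under the Kimura two-parameter model, d = −½ ln(1 − 2P − Q) − ¼ ln(1 − 2Q).
1 − 2P − Q = 0.876, giving −½ ln(0.876) = 0.066195.
1 − 2Q = 0.944, giving −¼ ln(0.944) = 0.014407.
d = 0.066195 + 0.014407 = 0.080602.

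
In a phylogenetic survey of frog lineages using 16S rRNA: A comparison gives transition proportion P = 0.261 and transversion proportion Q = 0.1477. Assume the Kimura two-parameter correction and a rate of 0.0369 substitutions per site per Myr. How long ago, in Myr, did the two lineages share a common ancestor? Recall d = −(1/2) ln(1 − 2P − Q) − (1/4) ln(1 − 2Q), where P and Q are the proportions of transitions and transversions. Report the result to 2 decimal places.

Under the Kimura two-parameter model, d = −½ ln(1 − 2P − Q) − ¼ ln(1 − 2Q).
1 − 2P − Q = 0.3303, giving −½ ln(0.3303) = 0.553877.
1 − 2Q = 0.7046, giving −¼ ln(0.7046) = 0.087531.
d = 0.553877 + 0.087531 = 0.641408.
Under a molecular clock d = 2μt, so t = d/(2μ) = 0.641408 / (2 × 0.0369) = 8.69 Myr.

8.69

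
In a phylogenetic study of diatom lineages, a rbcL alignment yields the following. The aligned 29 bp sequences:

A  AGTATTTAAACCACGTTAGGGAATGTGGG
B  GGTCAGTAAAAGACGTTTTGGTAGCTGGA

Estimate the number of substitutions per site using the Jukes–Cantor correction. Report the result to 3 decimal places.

0.602

The sequences differ at 12 of 29 sites, so p = 12/29 ≈ 0.413793.
d = −(3/4) ln(1 − 4p/3) = −0.75 ln(1 − 0.551724) = −0.75 ln(0.448276)
  = −0.75 × (-0.802346) = 0.601760 substitutions/site.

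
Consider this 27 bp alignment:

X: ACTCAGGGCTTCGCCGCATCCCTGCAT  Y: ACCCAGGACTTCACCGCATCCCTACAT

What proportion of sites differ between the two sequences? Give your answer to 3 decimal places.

The sequences differ at 4 of 27 positions (sites 3, 8, 13, 24).
p = 4/27 = 0.148148… ≈ 0.148 (to 3 d.p.).

0.148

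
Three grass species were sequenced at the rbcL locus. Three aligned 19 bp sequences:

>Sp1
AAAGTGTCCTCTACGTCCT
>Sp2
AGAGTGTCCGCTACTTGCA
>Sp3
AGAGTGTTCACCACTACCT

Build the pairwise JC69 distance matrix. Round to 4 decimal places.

d(Sp1,Sp2) = 0.3241, d(Sp1,Sp3) = 0.4099, d(Sp2,Sp3) = 0.4099

Sp1–Sp2: 5/19 sites differ → p ≈ 0.263158, d = −0.75 ln(1 − 0.350877) = 0.324100 ≈ 0.3241.
Sp1–Sp3: 6/19 sites differ → p ≈ 0.315789, d = −0.75 ln(1 − 0.421052) = 0.409907 ≈ 0.4099.
Sp2–Sp3: 6/19 sites differ → p ≈ 0.315789, d = −0.75 ln(1 − 0.421052) = 0.409907 ≈ 0.4099.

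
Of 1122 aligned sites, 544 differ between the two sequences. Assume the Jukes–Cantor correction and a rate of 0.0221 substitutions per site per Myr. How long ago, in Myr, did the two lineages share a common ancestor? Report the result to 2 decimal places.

17.64

p = 544/1122 ≈ 0.484848.
d = −(3/4) ln(1 − 4p/3) = −0.75 ln(1 − 0.646464) = −0.75 ln(0.353536)
  = −0.75 × (-1.039770) = 0.779828 substitutions/site.
Under a molecular clock d = 2μt, so t = d/(2μ) = 0.779828 / (2 × 0.0221) = 17.64 Myr.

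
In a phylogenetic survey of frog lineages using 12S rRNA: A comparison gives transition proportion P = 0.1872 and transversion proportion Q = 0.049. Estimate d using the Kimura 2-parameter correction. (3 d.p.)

0.301

Under the Kimura two-parameter model, d = −½ ln(1 − 2P − Q) − ¼ ln(1 − 2Q).
1 − 2P − Q = 0.5766, giving −½ ln(0.5766) = 0.275303.
1 − 2Q = 0.902, giving −¼ ln(0.902) = 0.025785.
d = 0.275303 + 0.025785 = 0.301088.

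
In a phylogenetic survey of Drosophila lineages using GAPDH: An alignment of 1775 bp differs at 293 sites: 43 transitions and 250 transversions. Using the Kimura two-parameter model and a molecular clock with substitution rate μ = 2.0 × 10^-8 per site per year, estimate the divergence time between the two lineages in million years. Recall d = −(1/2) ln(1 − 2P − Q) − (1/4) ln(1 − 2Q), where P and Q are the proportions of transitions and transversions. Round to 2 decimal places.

P = 43/1775 ≈ 0.024225 and Q = 250/1775 ≈ 0.140845.
Under the Kimura two-parameter model, d = −½ ln(1 − 2P − Q) − ¼ ln(1 − 2Q).
1 − 2P − Q = 0.810705, giving −½ ln(0.810705) = 0.104926.
1 − 2Q = 0.71831, giving −¼ ln(0.71831) = 0.082714.
d = 0.104926 + 0.082714 = 0.187640.
Under a molecular clock d = 2μt, so t = d/(2μ) = 0.187640 / (2 × 2.0 × 10^-8) = 4.69 million years.

4.69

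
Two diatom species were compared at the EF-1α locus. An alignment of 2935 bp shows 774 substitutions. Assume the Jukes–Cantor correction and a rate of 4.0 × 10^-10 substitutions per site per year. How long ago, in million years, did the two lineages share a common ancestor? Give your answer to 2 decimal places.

406.20

p = 774/2935 ≈ 0.263714.
d = −(3/4) ln(1 − 4p/3) = −0.75 ln(1 − 0.351619) = −0.75 ln(0.648381)
  = −0.75 × (-0.433277) = 0.324958 substitutions/site.
Under a molecular clock d = 2μt, so t = d/(2μ) = 0.324958 / (2 × 4.0 × 10^-10) = 406.20 million years.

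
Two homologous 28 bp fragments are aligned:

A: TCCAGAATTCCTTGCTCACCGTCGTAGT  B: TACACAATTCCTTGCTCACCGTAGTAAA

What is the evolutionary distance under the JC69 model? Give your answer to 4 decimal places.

0.2040

The sequences differ at 5 of 28 sites (2, 5, 23, 27, 28), so p = 5/28 ≈ 0.178571.
d = −(3/4) ln(1 − 4p/3) = −0.75 ln(1 − 0.238095) = −0.75 ln(0.761905)
  = −0.75 × (-0.271933) = 0.203950 substitutions/site.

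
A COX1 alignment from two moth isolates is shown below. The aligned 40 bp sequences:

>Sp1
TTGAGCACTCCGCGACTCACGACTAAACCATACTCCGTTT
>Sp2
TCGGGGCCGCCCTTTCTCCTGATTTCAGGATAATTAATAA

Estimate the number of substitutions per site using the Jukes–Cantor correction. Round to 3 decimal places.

The sequences differ at 22 of 40 sites, so p = 22/40 = 0.55.
d = −(3/4) ln(1 − 4p/3) = −0.75 ln(1 − 0.733333) = −0.75 ln(0.266667)
  = −0.75 × (-1.321755) = 0.991316 substitutions/site.

0.991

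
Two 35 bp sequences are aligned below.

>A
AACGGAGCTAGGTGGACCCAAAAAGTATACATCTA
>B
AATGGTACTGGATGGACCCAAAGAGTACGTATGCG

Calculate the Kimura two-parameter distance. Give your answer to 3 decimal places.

0.526

Of 35 sites, 10 differences are transitions and 2 are transversions, so P = 10/35 ≈ 0.285714 and Q = 2/35 ≈ 0.057143.
Under the Kimura two-parameter model, d = −½ ln(1 − 2P − Q) − ¼ ln(1 − 2Q).
1 − 2P − Q = 0.371429, giving −½ ln(0.371429) = 0.495199.
1 − 2Q = 0.885714, giving −¼ ln(0.885714) = 0.030340.
d = 0.495199 + 0.030340 = 0.525539.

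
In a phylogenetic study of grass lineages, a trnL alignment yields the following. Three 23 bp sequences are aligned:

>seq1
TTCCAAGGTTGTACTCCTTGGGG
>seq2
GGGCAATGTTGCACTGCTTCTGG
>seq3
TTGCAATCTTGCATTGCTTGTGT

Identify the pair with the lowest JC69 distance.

seq1–seq2: 8/23 differ, p = 0.348, d = 0.467.
seq1–seq3: 8/23 differ, p = 0.348, d = 0.467.
seq2–seq3: 6/23 differ, p = 0.261, d = 0.321.
The smallest distance is between seq2 and seq3.

seq2 and seq3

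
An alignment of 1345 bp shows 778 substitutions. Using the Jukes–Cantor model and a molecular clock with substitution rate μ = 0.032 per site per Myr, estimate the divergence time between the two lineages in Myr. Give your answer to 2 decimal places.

p = 778/1345 ≈ 0.578439.
d = −(3/4) ln(1 − 4p/3) = −0.75 ln(1 − 0.771252) = −0.75 ln(0.228748)
  = −0.75 × (-1.475134) = 1.106351 substitutions/site.
Under a molecular clock d = 2μt, so t = d/(2μ) = 1.106351 / (2 × 0.032) = 17.29 Myr.

17.29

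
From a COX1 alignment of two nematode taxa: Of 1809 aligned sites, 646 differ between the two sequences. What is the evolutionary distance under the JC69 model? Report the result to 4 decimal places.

0.4849

p = 646/1809 ≈ 0.357103.
d = −(3/4) ln(1 − 4p/3) = −0.75 ln(1 − 0.476137) = −0.75 ln(0.523863)
  = −0.75 × (-0.646525) = 0.484894 substitutions/site.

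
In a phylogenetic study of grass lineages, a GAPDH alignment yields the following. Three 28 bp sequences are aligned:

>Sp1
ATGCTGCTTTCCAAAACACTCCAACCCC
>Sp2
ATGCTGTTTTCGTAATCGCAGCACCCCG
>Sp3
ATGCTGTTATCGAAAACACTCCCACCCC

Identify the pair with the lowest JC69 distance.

Sp1 and Sp3

Sp1–Sp2: 9/28 differ, p = 0.321, d = 0.420.
Sp1–Sp3: 4/28 differ, p = 0.143, d = 0.158.
Sp2–Sp3: 9/28 differ, p = 0.321, d = 0.420.
The smallest distance is between Sp1 and Sp3.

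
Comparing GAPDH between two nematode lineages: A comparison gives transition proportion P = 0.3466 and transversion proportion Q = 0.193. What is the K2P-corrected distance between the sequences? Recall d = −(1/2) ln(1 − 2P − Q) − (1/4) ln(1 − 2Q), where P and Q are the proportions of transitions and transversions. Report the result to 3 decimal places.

1.209

Under the Kimura two-parameter model, d = −½ ln(1 − 2P − Q) − ¼ ln(1 − 2Q).
1 − 2P − Q = 0.1138, giving −½ ln(0.1138) = 1.086656.
1 − 2Q = 0.614, giving −¼ ln(0.614) = 0.121940.
d = 1.086656 + 0.121940 = 1.208596.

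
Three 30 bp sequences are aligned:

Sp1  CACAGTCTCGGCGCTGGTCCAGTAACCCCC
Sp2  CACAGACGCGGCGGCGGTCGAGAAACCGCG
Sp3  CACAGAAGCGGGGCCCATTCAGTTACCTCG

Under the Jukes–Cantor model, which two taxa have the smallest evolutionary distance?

Sp1–Sp2: 8/30 differ, p = 0.267, d = 0.330.
Sp1–Sp3: 11/30 differ, p = 0.367, d = 0.503.
Sp2–Sp3: 10/30 differ, p = 0.333, d = 0.441.
The smallest distance is between Sp1 and Sp2.

Sp1 and Sp2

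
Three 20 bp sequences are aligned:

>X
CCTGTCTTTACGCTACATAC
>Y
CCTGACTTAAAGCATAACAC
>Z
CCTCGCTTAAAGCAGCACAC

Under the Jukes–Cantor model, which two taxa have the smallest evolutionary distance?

X–Y: 7/20 differ, p = 0.350, d = 0.471.
X–Z: 7/20 differ, p = 0.350, d = 0.471.
Y–Z: 4/20 differ, p = 0.200, d = 0.233.
The smallest distance is between Y and Z.

Y and Z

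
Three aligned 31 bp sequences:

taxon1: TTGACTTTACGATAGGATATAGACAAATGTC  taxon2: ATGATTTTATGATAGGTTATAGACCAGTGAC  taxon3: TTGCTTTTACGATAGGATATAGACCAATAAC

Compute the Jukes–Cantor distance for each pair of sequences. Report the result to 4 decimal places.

taxon1–taxon2: 7/31 sites differ → p ≈ 0.225806, d = −0.75 ln(1 − 0.301075) = 0.268659 ≈ 0.2687.
taxon1–taxon3: 5/31 sites differ → p ≈ 0.16129, d = −0.75 ln(1 − 0.215053) = 0.181604 ≈ 0.1816.
taxon2–taxon3: 6/31 sites differ → p ≈ 0.193548, d = −0.75 ln(1 − 0.258064) = 0.223869 ≈ 0.2239.

d(taxon1,taxon2) = 0.2687, d(taxon1,taxon3) = 0.1816, d(taxon2,taxon3) = 0.2239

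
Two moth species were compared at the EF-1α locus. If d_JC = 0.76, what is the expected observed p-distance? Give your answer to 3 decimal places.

0.478

p = (3/4)(1 − e^(−4d/3)) = 0.75 × (1 − e^(-1.013333)) = 0.75 × (1 − 0.363007) = 0.477745.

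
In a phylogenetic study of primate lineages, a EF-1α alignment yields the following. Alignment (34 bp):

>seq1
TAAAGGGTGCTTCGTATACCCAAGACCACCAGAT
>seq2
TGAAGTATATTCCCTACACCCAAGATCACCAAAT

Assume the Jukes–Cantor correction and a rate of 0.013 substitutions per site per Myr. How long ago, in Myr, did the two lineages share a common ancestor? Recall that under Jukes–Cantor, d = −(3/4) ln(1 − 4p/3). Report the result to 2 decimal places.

The sequences differ at 10 of 34 sites (2, 6, 7, 9, 10, 12, 14, 17, 26, 32), so p = 10/34 ≈ 0.294118.
d = −(3/4) ln(1 − 4p/3) = −0.75 ln(1 − 0.392157) = −0.75 ln(0.607843)
  = −0.75 × (-0.497839) = 0.373379 substitutions/site.
Under a molecular clock d = 2μt, so t = d/(2μ) = 0.373379 / (2 × 0.013) = 14.36 Myr.

14.36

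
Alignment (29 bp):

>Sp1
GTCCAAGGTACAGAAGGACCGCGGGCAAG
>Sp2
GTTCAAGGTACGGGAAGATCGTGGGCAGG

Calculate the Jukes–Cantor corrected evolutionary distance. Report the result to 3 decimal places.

0.291

The sequences differ at 7 of 29 sites (3, 12, 14, 16, 19, 22, 28), so p = 7/29 ≈ 0.241379.
d = −(3/4) ln(1 − 4p/3) = −0.75 ln(1 − 0.321839) = −0.75 ln(0.678161)
  = −0.75 × (-0.388371) = 0.291278 substitutions/site.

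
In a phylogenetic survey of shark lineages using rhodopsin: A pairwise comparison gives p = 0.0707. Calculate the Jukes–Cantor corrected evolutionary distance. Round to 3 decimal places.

0.074

d = −(3/4) ln(1 − 4p/3) = −0.75 ln(1 − 0.094267) = −0.75 ln(0.905733)
  = −0.75 × (-0.099011) = 0.074258 substitutions/site.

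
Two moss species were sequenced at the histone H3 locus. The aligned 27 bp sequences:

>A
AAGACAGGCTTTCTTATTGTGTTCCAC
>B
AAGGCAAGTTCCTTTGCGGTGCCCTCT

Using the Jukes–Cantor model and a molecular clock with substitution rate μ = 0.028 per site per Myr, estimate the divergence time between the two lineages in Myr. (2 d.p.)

15.74

The sequences differ at 14 of 27 sites, so p = 14/27 ≈ 0.518519.
d = −(3/4) ln(1 − 4p/3) = −0.75 ln(1 − 0.691359) = −0.75 ln(0.308641)
  = −0.75 × (-1.175576) = 0.881682 substitutions/site.
Under a molecular clock d = 2μt, so t = d/(2μ) = 0.881682 / (2 × 0.028) = 15.74 Myr.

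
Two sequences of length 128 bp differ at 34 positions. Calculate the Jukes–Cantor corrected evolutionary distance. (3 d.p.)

0.328

p = 34/128 = 0.265625.
d = −(3/4) ln(1 − 4p/3) = −0.75 ln(1 − 0.354167) = −0.75 ln(0.645833)
  = −0.75 × (-0.437214) = 0.327911 substitutions/site.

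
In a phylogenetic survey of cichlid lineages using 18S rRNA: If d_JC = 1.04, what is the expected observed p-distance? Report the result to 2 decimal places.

0.56

p = (3/4)(1 − e^(−4d/3)) = 0.75 × (1 − e^(-1.386667)) = 0.75 × (1 − 0.249907) = 0.562570.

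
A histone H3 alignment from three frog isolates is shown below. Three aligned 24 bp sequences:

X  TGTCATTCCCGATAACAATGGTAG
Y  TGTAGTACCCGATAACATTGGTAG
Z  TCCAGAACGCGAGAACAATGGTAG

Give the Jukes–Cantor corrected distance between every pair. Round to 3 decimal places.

X–Y: 4/24 sites differ → p ≈ 0.166667, d = −0.75 ln(1 − 0.222223) = 0.188487 ≈ 0.188.
X–Z: 8/24 sites differ → p ≈ 0.333333, d = −0.75 ln(1 − 0.444444) = 0.440839 ≈ 0.441.
Y–Z: 6/24 sites differ → p = 0.25, d = −0.75 ln(1 − 0.333333) = 0.304098 ≈ 0.304.

d(X,Y) = 0.188, d(X,Z) = 0.441, d(Y,Z) = 0.304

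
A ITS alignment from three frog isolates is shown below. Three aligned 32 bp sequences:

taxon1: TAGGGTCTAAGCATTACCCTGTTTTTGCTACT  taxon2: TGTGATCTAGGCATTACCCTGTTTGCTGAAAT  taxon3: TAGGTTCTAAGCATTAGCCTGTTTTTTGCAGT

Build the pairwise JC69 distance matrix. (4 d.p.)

d(taxon1,taxon2) = 0.4042, d(taxon1,taxon3) = 0.2158, d(taxon2,taxon3) = 0.3525

taxon1–taxon2: 10/32 sites differ → p = 0.3125, d = −0.75 ln(1 − 0.416667) = 0.404248 ≈ 0.4042.
taxon1–taxon3: 6/32 sites differ → p = 0.1875, d = −0.75 ln(1 − 0.25) = 0.215762 ≈ 0.2158.
taxon2–taxon3: 9/32 sites differ → p = 0.28125, d = −0.75 ln(1 − 0.375) = 0.352503 ≈ 0.3525.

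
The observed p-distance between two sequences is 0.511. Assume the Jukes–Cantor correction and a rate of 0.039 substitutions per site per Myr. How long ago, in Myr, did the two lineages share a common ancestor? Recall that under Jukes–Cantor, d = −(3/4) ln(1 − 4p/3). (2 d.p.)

d = −(3/4) ln(1 − 4p/3) = −0.75 ln(1 − 0.681333) = −0.75 ln(0.318667)
  = −0.75 × (-1.143609) = 0.857707 substitutions/site.
Under a molecular clock d = 2μt, so t = d/(2μ) = 0.857707 / (2 × 0.039) = 11.00 Myr.

11.00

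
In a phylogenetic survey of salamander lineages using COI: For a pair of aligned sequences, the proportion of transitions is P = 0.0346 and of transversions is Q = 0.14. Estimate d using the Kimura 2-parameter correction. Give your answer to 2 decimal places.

0.20

Under the Kimura two-parameter model, d = −½ ln(1 − 2P − Q) − ¼ ln(1 − 2Q).
1 − 2P − Q = 0.7908, giving −½ ln(0.7908) = 0.117355.
1 − 2Q = 0.72, giving −¼ ln(0.72) = 0.082126.
d = 0.117355 + 0.082126 = 0.199481.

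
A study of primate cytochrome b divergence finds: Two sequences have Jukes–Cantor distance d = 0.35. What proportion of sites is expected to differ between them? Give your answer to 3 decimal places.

0.280

p = (3/4)(1 − e^(−4d/3)) = 0.75 × (1 − e^(-0.466667)) = 0.75 × (1 − 0.627089) = 0.279683.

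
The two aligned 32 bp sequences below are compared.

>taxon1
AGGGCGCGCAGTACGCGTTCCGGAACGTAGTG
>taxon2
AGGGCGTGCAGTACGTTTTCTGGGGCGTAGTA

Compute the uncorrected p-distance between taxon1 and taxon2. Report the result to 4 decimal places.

0.2188

The sequences differ at 7 of 32 positions (sites 7, 16, 17, 21, 24, 25, 32).
p = 7/32 = 0.21875 ≈ 0.2188 (to 4 d.p.).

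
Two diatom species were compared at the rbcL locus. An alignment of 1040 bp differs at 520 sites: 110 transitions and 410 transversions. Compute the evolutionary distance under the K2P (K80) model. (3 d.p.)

P = 110/1040 ≈ 0.105769 and Q = 410/1040 ≈ 0.394231.
Under the Kimura two-parameter model, d = −½ ln(1 − 2P − Q) − ¼ ln(1 − 2Q).
1 − 2P − Q = 0.394231, giving −½ ln(0.394231) = 0.465409.
1 − 2Q = 0.211538, giving −¼ ln(0.211538) = 0.388338.
d = 0.465409 + 0.388338 = 0.853747.

0.854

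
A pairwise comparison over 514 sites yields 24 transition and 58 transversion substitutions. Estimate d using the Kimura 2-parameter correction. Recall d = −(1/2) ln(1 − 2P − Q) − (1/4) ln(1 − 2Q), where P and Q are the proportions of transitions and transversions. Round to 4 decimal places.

P = 24/514 ≈ 0.046693 and Q = 58/514 ≈ 0.11284.
Under the Kimura two-parameter model, d = −½ ln(1 − 2P − Q) − ¼ ln(1 − 2Q).
1 − 2P − Q = 0.793774, giving −½ ln(0.793774) = 0.115478.
1 − 2Q = 0.77432, giving −¼ ln(0.77432) = 0.063943.
d = 0.115478 + 0.063943 = 0.179421.

0.1794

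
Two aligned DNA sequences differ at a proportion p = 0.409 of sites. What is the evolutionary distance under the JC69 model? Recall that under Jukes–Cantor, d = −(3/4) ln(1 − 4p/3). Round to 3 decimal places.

d = −(3/4) ln(1 − 4p/3) = −0.75 ln(1 − 0.545333) = −0.75 ln(0.454667)
  = −0.75 × (-0.788190) = 0.591143 substitutions/site.

0.591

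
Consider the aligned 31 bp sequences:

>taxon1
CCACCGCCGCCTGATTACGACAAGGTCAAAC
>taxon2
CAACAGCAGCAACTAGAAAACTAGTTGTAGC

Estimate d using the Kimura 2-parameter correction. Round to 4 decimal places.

1.0184

Of 31 sites, 2 differences are transitions and 14 are transversions, so P = 2/31 ≈ 0.064516 and Q = 14/31 ≈ 0.451613.
Under the Kimura two-parameter model, d = −½ ln(1 − 2P − Q) − ¼ ln(1 − 2Q).
1 − 2P − Q = 0.419355, giving −½ ln(0.419355) = 0.434519.
1 − 2Q = 0.096774, giving −¼ ln(0.096774) = 0.583844.
d = 0.434519 + 0.583844 = 1.018363.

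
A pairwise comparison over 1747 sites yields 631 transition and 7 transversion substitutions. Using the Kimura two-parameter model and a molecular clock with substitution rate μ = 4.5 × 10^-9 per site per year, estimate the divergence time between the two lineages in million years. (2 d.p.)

P = 631/1747 ≈ 0.361191 and Q = 7/1747 ≈ 0.004007.
Under the Kimura two-parameter model, d = −½ ln(1 − 2P − Q) − ¼ ln(1 − 2Q).
1 − 2P − Q = 0.273611, giving −½ ln(0.273611) = 0.648024.
1 − 2Q = 0.991986, giving −¼ ln(0.991986) = 0.002012.
d = 0.648024 + 0.002012 = 0.650036.
Under a molecular clock d = 2μt, so t = d/(2μ) = 0.650036 / (2 × 4.5 × 10^-9) = 72.23 million years.

72.23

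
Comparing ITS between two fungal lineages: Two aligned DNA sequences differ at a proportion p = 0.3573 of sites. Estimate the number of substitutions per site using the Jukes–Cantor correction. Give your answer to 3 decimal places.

d = −(3/4) ln(1 − 4p/3) = −0.75 ln(1 − 0.4764) = −0.75 ln(0.5236)
  = −0.75 × (-0.647027) = 0.485270 substitutions/site.

0.485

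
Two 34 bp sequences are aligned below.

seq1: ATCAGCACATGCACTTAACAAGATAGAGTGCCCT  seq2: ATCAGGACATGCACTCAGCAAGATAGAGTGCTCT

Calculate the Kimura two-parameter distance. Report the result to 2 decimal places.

0.13

Of 34 sites, 3 differences are transitions and 1 are transversions, so P = 3/34 ≈ 0.088235 and Q = 1/34 ≈ 0.029412.
Under the Kimura two-parameter model, d = −½ ln(1 − 2P − Q) − ¼ ln(1 − 2Q).
1 − 2P − Q = 0.794118, giving −½ ln(0.794118) = 0.115262.
1 − 2Q = 0.941176, giving −¼ ln(0.941176) = 0.015156.
d = 0.115262 + 0.015156 = 0.130418.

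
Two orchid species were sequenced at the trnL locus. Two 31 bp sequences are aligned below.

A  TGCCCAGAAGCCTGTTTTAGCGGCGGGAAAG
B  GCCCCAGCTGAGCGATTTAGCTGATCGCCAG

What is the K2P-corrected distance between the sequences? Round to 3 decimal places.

Of 31 sites, 1 differences are transitions and 13 are transversions, so P = 1/31 ≈ 0.032258 and Q = 13/31 ≈ 0.419355.
Under the Kimura two-parameter model, d = −½ ln(1 − 2P − Q) − ¼ ln(1 − 2Q).
1 − 2P − Q = 0.516129, giving −½ ln(0.516129) = 0.330699.
1 − 2Q = 0.16129, giving −¼ ln(0.16129) = 0.456138.
d = 0.330699 + 0.456138 = 0.786837.

0.787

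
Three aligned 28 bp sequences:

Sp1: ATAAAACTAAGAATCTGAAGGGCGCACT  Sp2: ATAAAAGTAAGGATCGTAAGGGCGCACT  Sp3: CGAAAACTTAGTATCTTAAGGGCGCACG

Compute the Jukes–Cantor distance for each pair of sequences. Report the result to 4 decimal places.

Sp1–Sp2: 4/28 sites differ → p ≈ 0.142857, d = −0.75 ln(1 − 0.190476) = 0.158482 ≈ 0.1585.
Sp1–Sp3: 6/28 sites differ → p ≈ 0.214286, d = −0.75 ln(1 − 0.285715) = 0.252355 ≈ 0.2524.
Sp2–Sp3: 7/28 sites differ → p = 0.25, d = −0.75 ln(1 − 0.333333) = 0.304098 ≈ 0.3041.

d(Sp1,Sp2) = 0.1585, d(Sp1,Sp3) = 0.2524, d(Sp2,Sp3) = 0.3041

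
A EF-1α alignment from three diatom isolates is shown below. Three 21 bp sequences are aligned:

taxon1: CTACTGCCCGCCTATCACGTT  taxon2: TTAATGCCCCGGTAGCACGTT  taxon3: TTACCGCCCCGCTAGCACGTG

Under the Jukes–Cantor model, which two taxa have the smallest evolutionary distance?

taxon1–taxon2: 6/21 differ, p = 0.286, d = 0.360.
taxon1–taxon3: 6/21 differ, p = 0.286, d = 0.360.
taxon2–taxon3: 4/21 differ, p = 0.190, d = 0.220.
The smallest distance is between taxon2 and taxon3.

taxon2 and taxon3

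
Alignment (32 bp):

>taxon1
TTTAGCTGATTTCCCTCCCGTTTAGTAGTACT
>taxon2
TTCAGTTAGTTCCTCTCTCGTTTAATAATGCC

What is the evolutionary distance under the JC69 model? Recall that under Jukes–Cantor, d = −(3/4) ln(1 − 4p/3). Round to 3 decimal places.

0.460

The sequences differ at 11 of 32 sites, so p = 11/32 = 0.34375.
d = −(3/4) ln(1 − 4p/3) = −0.75 ln(1 − 0.458333) = −0.75 ln(0.541667)
  = −0.75 × (-0.613104) = 0.459828 substitutions/site.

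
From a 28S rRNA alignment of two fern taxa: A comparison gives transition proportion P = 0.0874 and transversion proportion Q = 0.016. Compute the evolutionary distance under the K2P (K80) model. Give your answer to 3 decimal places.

0.114

Under the Kimura two-parameter model, d = −½ ln(1 − 2P − Q) − ¼ ln(1 − 2Q).
1 − 2P − Q = 0.8092, giving −½ ln(0.8092) = 0.105855.
1 − 2Q = 0.968, giving −¼ ln(0.968) = 0.008131.
d = 0.105855 + 0.008131 = 0.113986.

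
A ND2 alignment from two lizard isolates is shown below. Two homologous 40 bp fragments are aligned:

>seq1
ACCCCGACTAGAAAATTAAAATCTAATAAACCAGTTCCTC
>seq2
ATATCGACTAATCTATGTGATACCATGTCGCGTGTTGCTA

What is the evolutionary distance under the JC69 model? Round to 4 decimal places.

The sequences differ at 22 of 40 sites, so p = 22/40 = 0.55.
d = −(3/4) ln(1 − 4p/3) = −0.75 ln(1 − 0.733333) = −0.75 ln(0.266667)
  = −0.75 × (-1.321755) = 0.991316 substitutions/site.

0.9913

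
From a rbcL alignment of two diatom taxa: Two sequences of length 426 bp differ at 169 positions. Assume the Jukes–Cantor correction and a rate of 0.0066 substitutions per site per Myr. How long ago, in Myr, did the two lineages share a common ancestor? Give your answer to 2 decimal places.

p = 169/426 ≈ 0.396714.
d = −(3/4) ln(1 − 4p/3) = −0.75 ln(1 − 0.528952) = −0.75 ln(0.471048)
  = −0.75 × (-0.752795) = 0.564596 substitutions/site.
Under a molecular clock d = 2μt, so t = d/(2μ) = 0.564596 / (2 × 0.0066) = 42.77 Myr.

42.77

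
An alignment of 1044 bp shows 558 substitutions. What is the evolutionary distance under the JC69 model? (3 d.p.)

p = 558/1044 ≈ 0.534483.
d = −(3/4) ln(1 − 4p/3) = −0.75 ln(1 − 0.712644) = −0.75 ln(0.287356)
  = −0.75 × (-1.247033) = 0.935275 substitutions/site.

0.935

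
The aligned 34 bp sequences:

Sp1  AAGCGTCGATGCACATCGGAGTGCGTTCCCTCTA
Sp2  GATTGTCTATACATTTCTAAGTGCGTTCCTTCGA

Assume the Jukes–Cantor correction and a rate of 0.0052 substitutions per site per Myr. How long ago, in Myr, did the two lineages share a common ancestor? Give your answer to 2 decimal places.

40.71

The sequences differ at 11 of 34 sites, so p = 11/34 ≈ 0.323529.
d = −(3/4) ln(1 − 4p/3) = −0.75 ln(1 − 0.431372) = −0.75 ln(0.568628)
  = −0.75 × (-0.564529) = 0.423397 substitutions/site.
Under a molecular clock d = 2μt, so t = d/(2μ) = 0.423397 / (2 × 0.0052) = 40.71 Myr.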